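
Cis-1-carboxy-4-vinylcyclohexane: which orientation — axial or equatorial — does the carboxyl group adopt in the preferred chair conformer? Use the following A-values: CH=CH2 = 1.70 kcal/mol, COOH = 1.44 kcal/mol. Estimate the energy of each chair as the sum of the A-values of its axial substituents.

C1 and C4 have opposite parity, so for the cis isomer the two substituents are one axial and one equatorial in each chair.
Chair I (vinyl axial, carboxyl equatorial): E = 1.70 kcal/mol.
Chair II (vinyl equatorial, carboxyl axial): E = 1.44 kcal/mol.
Chair II is the more stable (lower-energy) conformer, and in that chair the carboxyl group is axial.

axial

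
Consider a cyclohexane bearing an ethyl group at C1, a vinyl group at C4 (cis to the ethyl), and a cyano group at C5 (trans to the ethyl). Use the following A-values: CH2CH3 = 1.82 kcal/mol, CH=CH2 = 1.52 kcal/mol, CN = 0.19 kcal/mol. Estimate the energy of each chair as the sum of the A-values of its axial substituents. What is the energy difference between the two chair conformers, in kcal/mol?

0.11 kcal/mol

Chair I (ethyl axial, vinyl equatorial, cyano equatorial): E = 1.82 kcal/mol.
Chair II (ethyl equatorial, vinyl axial, cyano axial): E = 1.71 kcal/mol.
ΔE = 1.82 − 1.71 = 0.11 kcal/mol; chair II is more stable.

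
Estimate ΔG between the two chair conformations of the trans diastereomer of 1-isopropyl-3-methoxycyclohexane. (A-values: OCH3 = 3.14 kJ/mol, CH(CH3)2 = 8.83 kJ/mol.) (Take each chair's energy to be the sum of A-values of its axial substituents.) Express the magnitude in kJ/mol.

5.69 kJ/mol

C1 and C3 have the same parity, so for the trans isomer the two substituents are one axial and one equatorial in each chair.
Chair I (methoxy axial, isopropyl equatorial): E = 3.14 kJ/mol.
Chair II (methoxy equatorial, isopropyl axial): E = 8.83 kJ/mol.
ΔE = 8.83 − 3.14 = 5.69 kJ/mol; chair I is more stable.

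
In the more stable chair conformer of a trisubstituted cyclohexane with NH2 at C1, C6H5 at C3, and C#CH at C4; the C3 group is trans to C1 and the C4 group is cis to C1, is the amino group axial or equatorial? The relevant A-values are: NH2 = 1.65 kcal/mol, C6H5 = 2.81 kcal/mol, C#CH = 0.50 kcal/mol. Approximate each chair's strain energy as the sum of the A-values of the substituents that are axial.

Chair I (amino axial, phenyl equatorial, ethynyl equatorial): E = 1.65 kcal/mol.
Chair II (amino equatorial, phenyl axial, ethynyl axial): E = 3.31 kcal/mol.
Chair I is the more stable (lower-energy) conformer, and in that chair the amino group is axial.

axial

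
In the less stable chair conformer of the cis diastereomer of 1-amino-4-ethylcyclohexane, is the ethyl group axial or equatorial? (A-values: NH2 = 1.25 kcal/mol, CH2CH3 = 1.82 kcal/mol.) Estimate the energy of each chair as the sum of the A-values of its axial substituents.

C1 and C4 have opposite parity, so for the cis isomer the two substituents are one axial and one equatorial in each chair.
Chair I (amino axial, ethyl equatorial): E = 1.25 kcal/mol.
Chair II (amino equatorial, ethyl axial): E = 1.82 kcal/mol.
Chair II is the less stable (higher-energy) conformer, and in that chair the ethyl group is axial.

axial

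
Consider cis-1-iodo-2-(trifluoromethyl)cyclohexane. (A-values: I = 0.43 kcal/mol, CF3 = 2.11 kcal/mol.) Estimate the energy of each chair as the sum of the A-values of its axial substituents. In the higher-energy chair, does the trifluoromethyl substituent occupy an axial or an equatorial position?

axial

C1 and C2 have opposite parity, so for the cis isomer the two substituents are one axial and one equatorial in each chair.
Chair I (iodo axial, trifluoromethyl equatorial): E = 0.43 kcal/mol.
Chair II (iodo equatorial, trifluoromethyl axial): E = 2.11 kcal/mol.
Chair II is the less stable (higher-energy) conformer, and in that chair the trifluoromethyl group is axial.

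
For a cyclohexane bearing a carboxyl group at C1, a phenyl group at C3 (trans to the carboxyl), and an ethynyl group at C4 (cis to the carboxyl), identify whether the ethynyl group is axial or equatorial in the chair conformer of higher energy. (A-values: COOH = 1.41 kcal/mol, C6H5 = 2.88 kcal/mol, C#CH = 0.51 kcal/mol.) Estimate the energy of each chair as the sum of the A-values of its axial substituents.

axial

Chair I (carboxyl axial, phenyl equatorial, ethynyl equatorial): E = 1.41 kcal/mol.
Chair II (carboxyl equatorial, phenyl axial, ethynyl axial): E = 3.39 kcal/mol.
Chair II is the less stable (higher-energy) conformer, and in that chair the ethynyl group is axial.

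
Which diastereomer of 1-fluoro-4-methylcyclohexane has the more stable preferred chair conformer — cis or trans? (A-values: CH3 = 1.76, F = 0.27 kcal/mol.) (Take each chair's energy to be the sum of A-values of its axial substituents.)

trans

At 1,4 positions (parity opposite): cis → (a,e or e,a); trans → (e,e or a,a).
Best chair for cis: E = 0.27 kcal/mol; best chair for trans: E = 0.00 kcal/mol.
The trans isomer is lower by 0.27 kcal/mol.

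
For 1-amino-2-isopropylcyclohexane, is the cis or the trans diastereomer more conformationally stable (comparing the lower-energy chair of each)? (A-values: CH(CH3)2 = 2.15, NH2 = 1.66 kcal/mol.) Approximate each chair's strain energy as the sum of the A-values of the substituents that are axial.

At 1,2 positions (parity opposite): cis → (a,e or e,a); trans → (e,e or a,a).
Best chair for cis: E = 1.66 kcal/mol; best chair for trans: E = 0.00 kcal/mol.
The trans isomer is lower by 1.66 kcal/mol.

trans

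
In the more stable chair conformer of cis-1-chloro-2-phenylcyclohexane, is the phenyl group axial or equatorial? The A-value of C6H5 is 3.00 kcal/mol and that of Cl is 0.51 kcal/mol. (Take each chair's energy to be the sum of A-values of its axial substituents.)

C1 and C2 have opposite parity, so for the cis isomer the two substituents are one axial and one equatorial in each chair.
Chair I (phenyl axial, chloro equatorial): E = 3.00 kcal/mol.
Chair II (phenyl equatorial, chloro axial): E = 0.51 kcal/mol.
Chair II is the more stable (lower-energy) conformer, and in that chair the phenyl group is equatorial.

equatorial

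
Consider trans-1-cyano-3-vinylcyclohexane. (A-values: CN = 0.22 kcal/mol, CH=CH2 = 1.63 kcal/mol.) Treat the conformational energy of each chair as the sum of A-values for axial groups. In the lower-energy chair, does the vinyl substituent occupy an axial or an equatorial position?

equatorial

C1 and C3 have the same parity, so for the trans isomer the two substituents are one axial and one equatorial in each chair.
Chair I (cyano axial, vinyl equatorial): E = 0.22 kcal/mol.
Chair II (cyano equatorial, vinyl axial): E = 1.63 kcal/mol.
Chair I is the more stable (lower-energy) conformer, and in that chair the vinyl group is equatorial.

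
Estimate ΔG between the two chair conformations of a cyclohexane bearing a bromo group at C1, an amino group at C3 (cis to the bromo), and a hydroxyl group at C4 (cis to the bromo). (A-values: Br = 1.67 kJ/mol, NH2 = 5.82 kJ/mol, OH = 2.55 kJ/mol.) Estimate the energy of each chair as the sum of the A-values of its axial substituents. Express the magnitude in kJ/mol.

Chair I (bromo axial, amino axial, hydroxyl equatorial): E = 7.49 kJ/mol.
Chair II (bromo equatorial, amino equatorial, hydroxyl axial): E = 2.55 kJ/mol.
ΔE = 7.49 − 2.55 = 4.94 kJ/mol; chair II is more stable.

4.94 kJ/mol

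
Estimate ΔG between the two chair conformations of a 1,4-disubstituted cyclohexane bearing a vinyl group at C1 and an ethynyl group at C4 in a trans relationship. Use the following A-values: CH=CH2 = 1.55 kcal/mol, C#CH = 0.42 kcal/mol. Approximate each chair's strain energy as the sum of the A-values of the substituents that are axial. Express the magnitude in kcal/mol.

C1 and C4 have opposite parity, so for the trans isomer the two substituents are e,e in one chair and a,a in the other.
Chair I (vinyl axial, ethynyl axial): E = 1.97 kcal/mol.
Chair II (vinyl equatorial, ethynyl equatorial): E = 0.00 kcal/mol.
ΔE = 1.97 − 0.00 = 1.97 kcal/mol; chair II is more stable.

1.97 kcal/mol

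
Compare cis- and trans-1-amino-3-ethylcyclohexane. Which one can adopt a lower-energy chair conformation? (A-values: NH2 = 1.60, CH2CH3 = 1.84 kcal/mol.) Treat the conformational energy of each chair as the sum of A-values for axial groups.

At 1,3 positions (parity same): cis → (e,e or a,a); trans → (a,e or e,a).
Best chair for cis: E = 0.00 kcal/mol; best chair for trans: E = 1.60 kcal/mol.
The cis isomer is lower by 1.60 kcal/mol.

cis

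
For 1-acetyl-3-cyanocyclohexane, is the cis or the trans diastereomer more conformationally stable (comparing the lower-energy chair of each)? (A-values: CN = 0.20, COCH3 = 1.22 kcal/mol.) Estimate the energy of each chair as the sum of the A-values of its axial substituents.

cis

At 1,3 positions (parity same): cis → (e,e or a,a); trans → (a,e or e,a).
Best chair for cis: E = 0.00 kcal/mol; best chair for trans: E = 0.20 kcal/mol.
The cis isomer is lower by 0.20 kcal/mol.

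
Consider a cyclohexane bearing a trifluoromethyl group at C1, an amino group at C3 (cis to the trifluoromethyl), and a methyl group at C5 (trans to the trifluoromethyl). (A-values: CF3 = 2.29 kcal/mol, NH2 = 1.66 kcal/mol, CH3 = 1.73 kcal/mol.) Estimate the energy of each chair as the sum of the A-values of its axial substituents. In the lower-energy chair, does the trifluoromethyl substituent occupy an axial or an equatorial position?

equatorial

Chair I (trifluoromethyl axial, amino axial, methyl equatorial): E = 3.95 kcal/mol.
Chair II (trifluoromethyl equatorial, amino equatorial, methyl axial): E = 1.73 kcal/mol.
Chair II is the more stable (lower-energy) conformer, and in that chair the trifluoromethyl group is equatorial.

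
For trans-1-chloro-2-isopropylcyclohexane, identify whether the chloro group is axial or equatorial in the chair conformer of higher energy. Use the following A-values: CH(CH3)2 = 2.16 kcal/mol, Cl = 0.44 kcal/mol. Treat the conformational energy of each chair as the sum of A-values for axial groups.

C1 and C2 have opposite parity, so for the trans isomer the two substituents are e,e in one chair and a,a in the other.
Chair I (isopropyl axial, chloro axial): E = 2.60 kcal/mol.
Chair II (isopropyl equatorial, chloro equatorial): E = 0.00 kcal/mol.
Chair I is the less stable (higher-energy) conformer, and in that chair the chloro group is axial.

axial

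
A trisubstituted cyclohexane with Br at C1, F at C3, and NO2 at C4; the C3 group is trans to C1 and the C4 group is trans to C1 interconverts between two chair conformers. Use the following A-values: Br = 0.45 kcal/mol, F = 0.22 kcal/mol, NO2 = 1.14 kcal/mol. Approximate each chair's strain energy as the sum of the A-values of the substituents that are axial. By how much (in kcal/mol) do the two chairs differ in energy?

Chair I (bromo axial, fluoro equatorial, nitro axial): E = 1.59 kcal/mol.
Chair II (bromo equatorial, fluoro axial, nitro equatorial): E = 0.22 kcal/mol.
ΔE = 1.59 − 0.22 = 1.37 kcal/mol; chair II is more stable.

1.37 kcal/mol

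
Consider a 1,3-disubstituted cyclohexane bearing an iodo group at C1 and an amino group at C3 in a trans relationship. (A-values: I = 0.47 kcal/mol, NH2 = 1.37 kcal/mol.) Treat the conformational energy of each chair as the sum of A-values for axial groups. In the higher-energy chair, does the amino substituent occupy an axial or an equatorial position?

C1 and C3 have the same parity, so for the trans isomer the two substituents are one axial and one equatorial in each chair.
Chair I (iodo axial, amino equatorial): E = 0.47 kcal/mol.
Chair II (iodo equatorial, amino axial): E = 1.37 kcal/mol.
Chair II is the less stable (higher-energy) conformer, and in that chair the amino group is axial.

axial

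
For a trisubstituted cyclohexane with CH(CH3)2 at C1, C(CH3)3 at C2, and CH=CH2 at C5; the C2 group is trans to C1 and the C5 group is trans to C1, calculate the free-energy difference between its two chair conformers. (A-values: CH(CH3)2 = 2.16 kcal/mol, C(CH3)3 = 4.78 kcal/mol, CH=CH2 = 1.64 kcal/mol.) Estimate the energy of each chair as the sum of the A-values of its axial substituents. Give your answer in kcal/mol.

Chair I (isopropyl axial, tert-butyl axial, vinyl equatorial): E = 6.94 kcal/mol.
Chair II (isopropyl equatorial, tert-butyl equatorial, vinyl axial): E = 1.64 kcal/mol.
ΔE = 6.94 − 1.64 = 5.30 kcal/mol; chair II is more stable.

5.30 kcal/mol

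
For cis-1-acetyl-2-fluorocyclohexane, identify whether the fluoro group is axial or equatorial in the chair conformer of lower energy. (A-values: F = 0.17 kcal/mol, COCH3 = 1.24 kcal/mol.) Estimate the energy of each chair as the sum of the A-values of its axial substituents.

C1 and C2 have opposite parity, so for the cis isomer the two substituents are one axial and one equatorial in each chair.
Chair I (fluoro axial, acetyl equatorial): E = 0.17 kcal/mol.
Chair II (fluoro equatorial, acetyl axial): E = 1.24 kcal/mol.
Chair I is the more stable (lower-energy) conformer, and in that chair the fluoro group is axial.

axial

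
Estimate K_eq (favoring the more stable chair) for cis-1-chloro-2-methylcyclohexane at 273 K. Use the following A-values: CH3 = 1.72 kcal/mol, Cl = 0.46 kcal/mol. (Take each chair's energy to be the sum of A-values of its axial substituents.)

K ≈ 10.2

C1 and C2 have opposite parity, so for the cis isomer the two substituents are one axial and one equatorial in each chair.
Chair I (methyl axial, chloro equatorial): E = 1.72 kcal/mol; chair II (methyl equatorial, chloro axial): E = 0.46 kcal/mol.
ΔG = 1.26 kcal/mol between the two chairs.
K = exp(ΔG/RT) with R = 1.987×10⁻³ kcal mol⁻¹ K⁻¹ and T = 273 K gives K ≈ 10.2.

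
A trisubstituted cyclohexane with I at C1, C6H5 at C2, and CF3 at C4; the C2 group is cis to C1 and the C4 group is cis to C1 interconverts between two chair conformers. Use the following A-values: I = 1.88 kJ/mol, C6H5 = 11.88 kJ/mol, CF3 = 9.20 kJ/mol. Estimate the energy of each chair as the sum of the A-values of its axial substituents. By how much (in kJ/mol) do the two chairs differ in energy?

Chair I (iodo axial, phenyl equatorial, trifluoromethyl equatorial): E = 1.88 kJ/mol.
Chair II (iodo equatorial, phenyl axial, trifluoromethyl axial): E = 21.08 kJ/mol.
ΔE = 21.08 − 1.88 = 19.20 kJ/mol; chair I is more stable.

19.20 kJ/mol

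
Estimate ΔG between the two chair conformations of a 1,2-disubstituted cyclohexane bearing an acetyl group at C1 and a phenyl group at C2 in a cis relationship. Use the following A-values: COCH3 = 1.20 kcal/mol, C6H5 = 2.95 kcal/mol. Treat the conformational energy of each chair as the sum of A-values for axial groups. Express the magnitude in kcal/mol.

C1 and C2 have opposite parity, so for the cis isomer the two substituents are one axial and one equatorial in each chair.
Chair I (acetyl axial, phenyl equatorial): E = 1.20 kcal/mol.
Chair II (acetyl equatorial, phenyl axial): E = 2.95 kcal/mol.
ΔE = 2.95 − 1.20 = 1.75 kcal/mol; chair I is more stable.

1.75 kcal/mol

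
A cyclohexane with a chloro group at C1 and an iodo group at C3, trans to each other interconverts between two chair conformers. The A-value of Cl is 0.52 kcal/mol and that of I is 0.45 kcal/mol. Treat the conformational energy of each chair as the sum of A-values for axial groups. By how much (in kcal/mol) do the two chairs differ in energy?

0.07 kcal/mol

C1 and C3 have the same parity, so for the trans isomer the two substituents are one axial and one equatorial in each chair.
Chair I (chloro axial, iodo equatorial): E = 0.52 kcal/mol.
Chair II (chloro equatorial, iodo axial): E = 0.45 kcal/mol.
ΔE = 0.52 − 0.45 = 0.07 kcal/mol; chair II is more stable.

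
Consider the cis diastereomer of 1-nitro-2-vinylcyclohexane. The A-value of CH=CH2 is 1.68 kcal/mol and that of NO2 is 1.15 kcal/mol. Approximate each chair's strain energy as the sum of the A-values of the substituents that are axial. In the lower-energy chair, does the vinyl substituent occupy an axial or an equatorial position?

C1 and C2 have opposite parity, so for the cis isomer the two substituents are one axial and one equatorial in each chair.
Chair I (vinyl axial, nitro equatorial): E = 1.68 kcal/mol.
Chair II (vinyl equatorial, nitro axial): E = 1.15 kcal/mol.
Chair II is the more stable (lower-energy) conformer, and in that chair the vinyl group is equatorial.

equatorial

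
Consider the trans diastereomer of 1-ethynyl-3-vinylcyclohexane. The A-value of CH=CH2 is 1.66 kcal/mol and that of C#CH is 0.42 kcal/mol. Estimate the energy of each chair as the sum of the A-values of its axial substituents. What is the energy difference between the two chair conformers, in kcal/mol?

C1 and C3 have the same parity, so for the trans isomer the two substituents are one axial and one equatorial in each chair.
Chair I (vinyl axial, ethynyl equatorial): E = 1.66 kcal/mol.
Chair II (vinyl equatorial, ethynyl axial): E = 0.42 kcal/mol.
ΔE = 1.66 − 0.42 = 1.24 kcal/mol; chair II is more stable.

1.24 kcal/mol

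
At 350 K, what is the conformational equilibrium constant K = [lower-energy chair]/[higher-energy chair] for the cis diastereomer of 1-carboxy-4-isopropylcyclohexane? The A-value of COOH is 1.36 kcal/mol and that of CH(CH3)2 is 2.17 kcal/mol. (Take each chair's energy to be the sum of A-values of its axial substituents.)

K ≈ 3.21

C1 and C4 have opposite parity, so for the cis isomer the two substituents are one axial and one equatorial in each chair.
Chair I (carboxyl axial, isopropyl equatorial): E = 1.36 kcal/mol; chair II (carboxyl equatorial, isopropyl axial): E = 2.17 kcal/mol.
ΔG = 0.81 kcal/mol between the two chairs.
K = exp(ΔG/RT) with R = 1.987×10⁻³ kcal mol⁻¹ K⁻¹ and T = 350 K gives K ≈ 3.21.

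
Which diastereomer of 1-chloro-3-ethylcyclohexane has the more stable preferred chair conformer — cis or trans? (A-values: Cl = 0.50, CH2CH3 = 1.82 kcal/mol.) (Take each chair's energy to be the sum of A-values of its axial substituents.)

cis

At 1,3 positions (parity same): cis → (e,e or a,a); trans → (a,e or e,a).
Best chair for cis: E = 0.00 kcal/mol; best chair for trans: E = 0.50 kcal/mol.
The cis isomer is lower by 0.50 kcal/mol.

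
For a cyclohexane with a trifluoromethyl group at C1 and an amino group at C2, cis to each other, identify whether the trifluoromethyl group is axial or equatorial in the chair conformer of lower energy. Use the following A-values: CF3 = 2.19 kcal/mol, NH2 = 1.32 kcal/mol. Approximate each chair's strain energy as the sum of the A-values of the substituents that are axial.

equatorial

C1 and C2 have opposite parity, so for the cis isomer the two substituents are one axial and one equatorial in each chair.
Chair I (trifluoromethyl axial, amino equatorial): E = 2.19 kcal/mol.
Chair II (trifluoromethyl equatorial, amino axial): E = 1.32 kcal/mol.
Chair II is the more stable (lower-energy) conformer, and in that chair the trifluoromethyl group is equatorial.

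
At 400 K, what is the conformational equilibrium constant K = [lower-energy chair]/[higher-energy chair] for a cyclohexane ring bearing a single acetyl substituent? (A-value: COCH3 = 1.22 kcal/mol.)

K ≈ 4.64

One chair has the acetyl group axial (E = 1.22 kcal/mol) and the other has it equatorial (E = 0).
ΔG = 1.22 kcal/mol between the two chairs.
K = exp(ΔG/RT) with R = 1.987×10⁻³ kcal mol⁻¹ K⁻¹ and T = 400 K gives K ≈ 4.64.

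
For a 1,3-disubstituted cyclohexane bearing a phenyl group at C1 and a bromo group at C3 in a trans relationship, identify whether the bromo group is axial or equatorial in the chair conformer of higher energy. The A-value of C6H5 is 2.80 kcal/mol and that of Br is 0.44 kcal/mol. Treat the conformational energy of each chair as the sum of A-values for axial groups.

C1 and C3 have the same parity, so for the trans isomer the two substituents are one axial and one equatorial in each chair.
Chair I (phenyl axial, bromo equatorial): E = 2.80 kcal/mol.
Chair II (phenyl equatorial, bromo axial): E = 0.44 kcal/mol.
Chair I is the less stable (higher-energy) conformer, and in that chair the bromo group is equatorial.

equatorial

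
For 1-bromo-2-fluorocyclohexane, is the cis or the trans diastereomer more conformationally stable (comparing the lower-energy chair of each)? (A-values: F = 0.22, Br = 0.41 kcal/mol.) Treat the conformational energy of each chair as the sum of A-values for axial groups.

At 1,2 positions (parity opposite): cis → (a,e or e,a); trans → (e,e or a,a).
Best chair for cis: E = 0.22 kcal/mol; best chair for trans: E = 0.00 kcal/mol.
The trans isomer is lower by 0.22 kcal/mol.

trans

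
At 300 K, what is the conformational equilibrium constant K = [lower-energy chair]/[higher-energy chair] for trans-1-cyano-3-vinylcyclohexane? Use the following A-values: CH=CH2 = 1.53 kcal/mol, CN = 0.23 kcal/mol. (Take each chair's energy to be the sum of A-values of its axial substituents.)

C1 and C3 have the same parity, so for the trans isomer the two substituents are one axial and one equatorial in each chair.
Chair I (vinyl axial, cyano equatorial): E = 1.53 kcal/mol; chair II (vinyl equatorial, cyano axial): E = 0.23 kcal/mol.
ΔG = 1.30 kcal/mol between the two chairs.
K = exp(ΔG/RT) with R = 1.987×10⁻³ kcal mol⁻¹ K⁻¹ and T = 300 K gives K ≈ 8.85.

K ≈ 8.85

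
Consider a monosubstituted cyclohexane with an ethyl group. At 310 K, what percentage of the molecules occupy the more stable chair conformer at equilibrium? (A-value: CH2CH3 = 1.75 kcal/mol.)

94.5%

One chair has the ethyl group axial (E = 1.75 kcal/mol) and the other has it equatorial (E = 0).
ΔG = 1.75 kcal/mol between the two chairs.
K = exp(ΔG/RT) with R = 1.987×10⁻³ kcal mol⁻¹ K⁻¹ and T = 310 K gives K ≈ 17.1.
Fraction in the lower-energy chair = K/(K+1) = 94.5%.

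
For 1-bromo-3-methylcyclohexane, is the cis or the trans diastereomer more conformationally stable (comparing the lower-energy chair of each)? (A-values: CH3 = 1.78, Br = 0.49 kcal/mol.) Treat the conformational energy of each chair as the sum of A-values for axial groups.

At 1,3 positions (parity same): cis → (e,e or a,a); trans → (a,e or e,a).
Best chair for cis: E = 0.00 kcal/mol; best chair for trans: E = 0.49 kcal/mol.
The cis isomer is lower by 0.49 kcal/mol.

cis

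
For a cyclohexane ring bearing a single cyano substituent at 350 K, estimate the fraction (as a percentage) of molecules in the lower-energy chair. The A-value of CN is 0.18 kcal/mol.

56.4%

One chair has the cyano group axial (E = 0.18 kcal/mol) and the other has it equatorial (E = 0).
ΔG = 0.18 kcal/mol between the two chairs.
K = exp(ΔG/RT) with R = 1.987×10⁻³ kcal mol⁻¹ K⁻¹ and T = 350 K gives K ≈ 1.3.
Fraction in the lower-energy chair = K/(K+1) = 56.4%.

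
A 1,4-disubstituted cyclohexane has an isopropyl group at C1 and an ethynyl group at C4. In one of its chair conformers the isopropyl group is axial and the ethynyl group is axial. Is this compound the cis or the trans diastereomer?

C1 and C4 have opposite parity, so their axial bonds point in opposite directions.
With opposite-parity carbons, two substituents on the same face are one axial and one equatorial; opposite faces give both axial or both equatorial.
Here the groups are axial/axial → opposite face → trans.

trans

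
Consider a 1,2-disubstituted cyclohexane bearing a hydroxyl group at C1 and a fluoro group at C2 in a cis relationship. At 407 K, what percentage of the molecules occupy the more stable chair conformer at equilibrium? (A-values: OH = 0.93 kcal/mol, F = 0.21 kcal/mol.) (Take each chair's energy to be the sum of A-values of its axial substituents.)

C1 and C2 have opposite parity, so for the cis isomer the two substituents are one axial and one equatorial in each chair.
Chair I (hydroxyl axial, fluoro equatorial): E = 0.93 kcal/mol; chair II (hydroxyl equatorial, fluoro axial): E = 0.21 kcal/mol.
ΔG = 0.72 kcal/mol between the two chairs.
K = exp(ΔG/RT) with R = 1.987×10⁻³ kcal mol⁻¹ K⁻¹ and T = 407 K gives K ≈ 2.44.
Fraction in the lower-energy chair = K/(K+1) = 70.9%.

70.9%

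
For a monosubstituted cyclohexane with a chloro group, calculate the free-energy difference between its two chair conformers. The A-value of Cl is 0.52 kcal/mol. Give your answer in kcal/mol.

A monosubstituted cyclohexane has one chair with the chloro group axial (E = A = 0.52 kcal/mol) and one with it equatorial (E = 0).
ΔE = 0.52 − 0 = 0.52 kcal/mol.

0.52 kcal/mol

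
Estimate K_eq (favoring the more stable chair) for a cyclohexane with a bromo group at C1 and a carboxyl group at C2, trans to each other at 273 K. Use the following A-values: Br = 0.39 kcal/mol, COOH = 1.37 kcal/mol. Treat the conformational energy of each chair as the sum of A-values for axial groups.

C1 and C2 have opposite parity, so for the trans isomer the two substituents are e,e in one chair and a,a in the other.
Chair I (bromo axial, carboxyl axial): E = 1.76 kcal/mol; chair II (bromo equatorial, carboxyl equatorial): E = 0.00 kcal/mol.
ΔG = 1.76 kcal/mol between the two chairs.
K = exp(ΔG/RT) with R = 1.987×10⁻³ kcal mol⁻¹ K⁻¹ and T = 273 K gives K ≈ 25.6.

K ≈ 25.6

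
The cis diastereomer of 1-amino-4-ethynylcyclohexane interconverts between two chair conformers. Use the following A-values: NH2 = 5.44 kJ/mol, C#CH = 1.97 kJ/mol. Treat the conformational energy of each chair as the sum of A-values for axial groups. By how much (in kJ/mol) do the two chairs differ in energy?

3.47 kJ/mol

C1 and C4 have opposite parity, so for the cis isomer the two substituents are one axial and one equatorial in each chair.
Chair I (amino axial, ethynyl equatorial): E = 5.44 kJ/mol.
Chair II (amino equatorial, ethynyl axial): E = 1.97 kJ/mol.
ΔE = 5.44 − 1.97 = 3.47 kJ/mol; chair II is more stable.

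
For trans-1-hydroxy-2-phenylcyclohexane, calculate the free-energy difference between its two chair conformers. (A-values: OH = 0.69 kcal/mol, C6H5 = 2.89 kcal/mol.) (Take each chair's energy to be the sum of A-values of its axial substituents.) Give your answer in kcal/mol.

3.58 kcal/mol

C1 and C2 have opposite parity, so for the trans isomer the two substituents are e,e in one chair and a,a in the other.
Chair I (hydroxyl axial, phenyl axial): E = 3.58 kcal/mol.
Chair II (hydroxyl equatorial, phenyl equatorial): E = 0.00 kcal/mol.
ΔE = 3.58 − 0.00 = 3.58 kcal/mol; chair II is more stable.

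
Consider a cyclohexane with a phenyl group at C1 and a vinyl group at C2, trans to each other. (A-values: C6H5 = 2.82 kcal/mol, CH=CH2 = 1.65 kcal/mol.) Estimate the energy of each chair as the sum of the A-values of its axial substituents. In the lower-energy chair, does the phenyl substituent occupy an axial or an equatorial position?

equatorial

C1 and C2 have opposite parity, so for the trans isomer the two substituents are e,e in one chair and a,a in the other.
Chair I (phenyl axial, vinyl axial): E = 4.47 kcal/mol.
Chair II (phenyl equatorial, vinyl equatorial): E = 0.00 kcal/mol.
Chair II is the more stable (lower-energy) conformer, and in that chair the phenyl group is equatorial.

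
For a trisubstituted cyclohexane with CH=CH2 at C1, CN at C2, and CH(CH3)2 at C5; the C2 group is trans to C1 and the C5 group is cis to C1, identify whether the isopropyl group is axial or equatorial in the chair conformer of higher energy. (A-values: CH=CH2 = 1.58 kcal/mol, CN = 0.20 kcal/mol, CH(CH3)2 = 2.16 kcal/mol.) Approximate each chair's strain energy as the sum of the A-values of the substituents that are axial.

Chair I (vinyl axial, cyano axial, isopropyl axial): E = 3.94 kcal/mol.
Chair II (vinyl equatorial, cyano equatorial, isopropyl equatorial): E = 0.00 kcal/mol.
Chair I is the less stable (higher-energy) conformer, and in that chair the isopropyl group is axial.

axial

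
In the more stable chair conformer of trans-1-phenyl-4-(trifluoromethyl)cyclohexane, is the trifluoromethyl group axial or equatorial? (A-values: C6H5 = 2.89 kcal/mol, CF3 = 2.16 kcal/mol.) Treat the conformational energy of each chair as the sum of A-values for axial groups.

C1 and C4 have opposite parity, so for the trans isomer the two substituents are e,e in one chair and a,a in the other.
Chair I (phenyl axial, trifluoromethyl axial): E = 5.05 kcal/mol.
Chair II (phenyl equatorial, trifluoromethyl equatorial): E = 0.00 kcal/mol.
Chair II is the more stable (lower-energy) conformer, and in that chair the trifluoromethyl group is equatorial.

equatorial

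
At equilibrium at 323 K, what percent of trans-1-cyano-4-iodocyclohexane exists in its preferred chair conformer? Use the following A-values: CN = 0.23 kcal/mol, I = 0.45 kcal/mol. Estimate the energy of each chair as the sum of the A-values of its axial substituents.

74.3%

C1 and C4 have opposite parity, so for the trans isomer the two substituents are e,e in one chair and a,a in the other.
Chair I (cyano axial, iodo axial): E = 0.68 kcal/mol; chair II (cyano equatorial, iodo equatorial): E = 0.00 kcal/mol.
ΔG = 0.68 kcal/mol between the two chairs.
K = exp(ΔG/RT) with R = 1.987×10⁻³ kcal mol⁻¹ K⁻¹ and T = 323 K gives K ≈ 2.88.
Fraction in the lower-energy chair = K/(K+1) = 74.3%.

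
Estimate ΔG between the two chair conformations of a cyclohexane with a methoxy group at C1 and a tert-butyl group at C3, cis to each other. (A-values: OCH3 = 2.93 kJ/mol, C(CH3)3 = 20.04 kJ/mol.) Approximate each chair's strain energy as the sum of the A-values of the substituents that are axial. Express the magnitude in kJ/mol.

22.97 kJ/mol

C1 and C3 have the same parity, so for the cis isomer the two substituents are e,e in one chair and a,a in the other.
Chair I (methoxy axial, tert-butyl axial): E = 22.97 kJ/mol.
Chair II (methoxy equatorial, tert-butyl equatorial): E = 0.00 kJ/mol.
ΔE = 22.97 − 0.00 = 22.97 kJ/mol; chair II is more stable.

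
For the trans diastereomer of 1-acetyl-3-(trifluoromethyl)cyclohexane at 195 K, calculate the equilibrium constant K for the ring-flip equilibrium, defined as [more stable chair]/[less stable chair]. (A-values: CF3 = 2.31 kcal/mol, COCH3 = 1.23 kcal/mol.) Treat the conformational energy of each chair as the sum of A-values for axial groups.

C1 and C3 have the same parity, so for the trans isomer the two substituents are one axial and one equatorial in each chair.
Chair I (trifluoromethyl axial, acetyl equatorial): E = 2.31 kcal/mol; chair II (trifluoromethyl equatorial, acetyl axial): E = 1.23 kcal/mol.
ΔG = 1.08 kcal/mol between the two chairs.
K = exp(ΔG/RT) with R = 1.987×10⁻³ kcal mol⁻¹ K⁻¹ and T = 195 K gives K ≈ 16.2.

K ≈ 16.2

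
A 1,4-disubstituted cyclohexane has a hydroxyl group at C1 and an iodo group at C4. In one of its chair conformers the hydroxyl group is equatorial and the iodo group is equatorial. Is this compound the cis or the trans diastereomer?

C1 and C4 have opposite parity, so their axial bonds point in opposite directions.
With opposite-parity carbons, two substituents on the same face are one axial and one equatorial; opposite faces give both axial or both equatorial.
Here the groups are equatorial/equatorial → opposite face → trans.

trans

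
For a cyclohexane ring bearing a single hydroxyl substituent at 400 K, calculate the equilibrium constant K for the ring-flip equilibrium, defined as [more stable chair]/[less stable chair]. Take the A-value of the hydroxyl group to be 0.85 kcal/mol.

One chair has the hydroxyl group axial (E = 0.85 kcal/mol) and the other has it equatorial (E = 0).
ΔG = 0.85 kcal/mol between the two chairs.
K = exp(ΔG/RT) with R = 1.987×10⁻³ kcal mol⁻¹ K⁻¹ and T = 400 K gives K ≈ 2.91.

K ≈ 2.91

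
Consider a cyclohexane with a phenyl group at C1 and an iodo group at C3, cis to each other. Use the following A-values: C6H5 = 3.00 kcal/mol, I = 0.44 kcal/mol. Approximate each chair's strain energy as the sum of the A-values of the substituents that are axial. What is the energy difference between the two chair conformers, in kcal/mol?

3.44 kcal/mol

C1 and C3 have the same parity, so for the cis isomer the two substituents are e,e in one chair and a,a in the other.
Chair I (phenyl axial, iodo axial): E = 3.44 kcal/mol.
Chair II (phenyl equatorial, iodo equatorial): E = 0.00 kcal/mol.
ΔE = 3.44 − 0.00 = 3.44 kcal/mol; chair II is more stable.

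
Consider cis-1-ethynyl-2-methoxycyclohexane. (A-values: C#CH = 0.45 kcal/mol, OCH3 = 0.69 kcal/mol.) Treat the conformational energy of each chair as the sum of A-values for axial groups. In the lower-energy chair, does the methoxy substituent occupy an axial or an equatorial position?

equatorial

C1 and C2 have opposite parity, so for the cis isomer the two substituents are one axial and one equatorial in each chair.
Chair I (ethynyl axial, methoxy equatorial): E = 0.45 kcal/mol.
Chair II (ethynyl equatorial, methoxy axial): E = 0.69 kcal/mol.
Chair I is the more stable (lower-energy) conformer, and in that chair the methoxy group is equatorial.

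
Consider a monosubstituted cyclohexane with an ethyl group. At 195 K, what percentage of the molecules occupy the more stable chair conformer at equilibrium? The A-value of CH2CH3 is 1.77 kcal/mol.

One chair has the ethyl group axial (E = 1.77 kcal/mol) and the other has it equatorial (E = 0).
ΔG = 1.77 kcal/mol between the two chairs.
K = exp(ΔG/RT) with R = 1.987×10⁻³ kcal mol⁻¹ K⁻¹ and T = 195 K gives K ≈ 96.4.
Fraction in the lower-energy chair = K/(K+1) = 99.0%.

99.0%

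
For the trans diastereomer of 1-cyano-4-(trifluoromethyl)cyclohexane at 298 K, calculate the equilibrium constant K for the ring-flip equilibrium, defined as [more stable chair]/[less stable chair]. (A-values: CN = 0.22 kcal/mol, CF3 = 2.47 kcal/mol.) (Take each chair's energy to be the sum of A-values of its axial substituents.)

K ≈ 94.0

C1 and C4 have opposite parity, so for the trans isomer the two substituents are e,e in one chair and a,a in the other.
Chair I (cyano axial, trifluoromethyl axial): E = 2.69 kcal/mol; chair II (cyano equatorial, trifluoromethyl equatorial): E = 0.00 kcal/mol.
ΔG = 2.69 kcal/mol between the two chairs.
K = exp(ΔG/RT) with R = 1.987×10⁻³ kcal mol⁻¹ K⁻¹ and T = 298 K gives K ≈ 94.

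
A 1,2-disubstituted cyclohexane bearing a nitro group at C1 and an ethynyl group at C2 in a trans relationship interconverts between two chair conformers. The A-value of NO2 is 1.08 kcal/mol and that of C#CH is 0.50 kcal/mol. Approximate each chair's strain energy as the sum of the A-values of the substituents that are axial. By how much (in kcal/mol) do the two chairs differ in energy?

1.58 kcal/mol

C1 and C2 have opposite parity, so for the trans isomer the two substituents are e,e in one chair and a,a in the other.
Chair I (nitro axial, ethynyl axial): E = 1.58 kcal/mol.
Chair II (nitro equatorial, ethynyl equatorial): E = 0.00 kcal/mol.
ΔE = 1.58 − 0.00 = 1.58 kcal/mol; chair II is more stable.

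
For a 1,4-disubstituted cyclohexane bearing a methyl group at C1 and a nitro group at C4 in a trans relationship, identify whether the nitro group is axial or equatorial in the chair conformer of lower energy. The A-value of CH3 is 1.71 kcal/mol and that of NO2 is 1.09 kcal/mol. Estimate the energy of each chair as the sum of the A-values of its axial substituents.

C1 and C4 have opposite parity, so for the trans isomer the two substituents are e,e in one chair and a,a in the other.
Chair I (methyl axial, nitro axial): E = 2.80 kcal/mol.
Chair II (methyl equatorial, nitro equatorial): E = 0.00 kcal/mol.
Chair II is the more stable (lower-energy) conformer, and in that chair the nitro group is equatorial.

equatorial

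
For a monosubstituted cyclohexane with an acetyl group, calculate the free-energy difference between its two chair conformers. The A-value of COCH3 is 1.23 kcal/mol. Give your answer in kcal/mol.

1.23 kcal/mol

A monosubstituted cyclohexane has one chair with the acetyl group axial (E = A = 1.23 kcal/mol) and one with it equatorial (E = 0).
ΔE = 1.23 − 0 = 1.23 kcal/mol.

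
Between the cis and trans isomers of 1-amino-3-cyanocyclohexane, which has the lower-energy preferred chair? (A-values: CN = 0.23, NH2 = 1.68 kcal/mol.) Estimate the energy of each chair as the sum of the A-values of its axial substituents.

cis

At 1,3 positions (parity same): cis → (e,e or a,a); trans → (a,e or e,a).
Best chair for cis: E = 0.00 kcal/mol; best chair for trans: E = 0.23 kcal/mol.
The cis isomer is lower by 0.23 kcal/mol.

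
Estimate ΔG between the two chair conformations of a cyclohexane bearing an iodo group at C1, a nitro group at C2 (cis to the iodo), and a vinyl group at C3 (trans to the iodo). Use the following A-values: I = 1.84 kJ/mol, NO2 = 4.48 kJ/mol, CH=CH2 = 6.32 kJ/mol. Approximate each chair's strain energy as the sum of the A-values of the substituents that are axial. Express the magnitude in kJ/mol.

Chair I (iodo axial, nitro equatorial, vinyl equatorial): E = 1.84 kJ/mol.
Chair II (iodo equatorial, nitro axial, vinyl axial): E = 10.80 kJ/mol.
ΔE = 10.80 − 1.84 = 8.96 kJ/mol; chair I is more stable.

8.96 kJ/mol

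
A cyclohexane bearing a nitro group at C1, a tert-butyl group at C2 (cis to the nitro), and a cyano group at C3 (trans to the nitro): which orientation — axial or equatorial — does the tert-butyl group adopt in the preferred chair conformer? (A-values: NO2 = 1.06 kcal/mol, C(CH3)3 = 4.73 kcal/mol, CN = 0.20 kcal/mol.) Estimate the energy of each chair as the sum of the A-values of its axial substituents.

Chair I (nitro axial, tert-butyl equatorial, cyano equatorial): E = 1.06 kcal/mol.
Chair II (nitro equatorial, tert-butyl axial, cyano axial): E = 4.93 kcal/mol.
Chair I is the more stable (lower-energy) conformer, and in that chair the tert-butyl group is equatorial.

equatorial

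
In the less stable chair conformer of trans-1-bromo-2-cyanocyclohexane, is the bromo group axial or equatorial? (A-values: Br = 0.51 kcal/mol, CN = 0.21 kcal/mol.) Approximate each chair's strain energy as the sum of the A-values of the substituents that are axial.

axial

C1 and C2 have opposite parity, so for the trans isomer the two substituents are e,e in one chair and a,a in the other.
Chair I (bromo axial, cyano axial): E = 0.72 kcal/mol.
Chair II (bromo equatorial, cyano equatorial): E = 0.00 kcal/mol.
Chair I is the less stable (higher-energy) conformer, and in that chair the bromo group is axial.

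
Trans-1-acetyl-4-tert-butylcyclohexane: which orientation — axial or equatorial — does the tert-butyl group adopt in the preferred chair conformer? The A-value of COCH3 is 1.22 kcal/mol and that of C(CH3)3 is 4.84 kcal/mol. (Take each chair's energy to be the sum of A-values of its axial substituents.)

equatorial

C1 and C4 have opposite parity, so for the trans isomer the two substituents are e,e in one chair and a,a in the other.
Chair I (acetyl axial, tert-butyl axial): E = 6.06 kcal/mol.
Chair II (acetyl equatorial, tert-butyl equatorial): E = 0.00 kcal/mol.
Chair II is the more stable (lower-energy) conformer, and in that chair the tert-butyl group is equatorial.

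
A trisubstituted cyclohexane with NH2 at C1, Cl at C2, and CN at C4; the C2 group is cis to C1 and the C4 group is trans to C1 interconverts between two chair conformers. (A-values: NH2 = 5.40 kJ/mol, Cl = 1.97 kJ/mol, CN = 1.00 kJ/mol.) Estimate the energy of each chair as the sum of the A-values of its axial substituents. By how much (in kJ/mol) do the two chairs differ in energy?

4.43 kJ/mol

Chair I (amino axial, chloro equatorial, cyano axial): E = 6.40 kJ/mol.
Chair II (amino equatorial, chloro axial, cyano equatorial): E = 1.97 kJ/mol.
ΔE = 6.40 − 1.97 = 4.43 kJ/mol; chair II is more stable.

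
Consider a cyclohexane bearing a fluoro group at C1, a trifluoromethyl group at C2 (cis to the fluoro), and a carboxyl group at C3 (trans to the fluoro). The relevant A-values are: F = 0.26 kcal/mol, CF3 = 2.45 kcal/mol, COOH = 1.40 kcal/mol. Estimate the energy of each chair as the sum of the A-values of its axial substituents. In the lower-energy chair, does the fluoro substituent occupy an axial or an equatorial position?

Chair I (fluoro axial, trifluoromethyl equatorial, carboxyl equatorial): E = 0.26 kcal/mol.
Chair II (fluoro equatorial, trifluoromethyl axial, carboxyl axial): E = 3.85 kcal/mol.
Chair I is the more stable (lower-energy) conformer, and in that chair the fluoro group is axial.

axial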